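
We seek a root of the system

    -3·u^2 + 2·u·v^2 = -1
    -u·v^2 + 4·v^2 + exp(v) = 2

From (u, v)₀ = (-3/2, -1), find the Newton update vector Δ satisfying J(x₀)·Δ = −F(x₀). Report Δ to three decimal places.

(0.629, 0.305)

At (-3/2, -1): F = (-8.750, 3.86788).
Jacobian J = [[-6·u + 2·v^2, 4·u·v], [-v^2, -2·u·v + 8·v + exp(v)]].
At the point, J = [[11.000, 6.000], [-1.000, -10.63212]] (det J = -110.95333).
Solving J·Δ = −F gives Δ = (0.629, 0.305).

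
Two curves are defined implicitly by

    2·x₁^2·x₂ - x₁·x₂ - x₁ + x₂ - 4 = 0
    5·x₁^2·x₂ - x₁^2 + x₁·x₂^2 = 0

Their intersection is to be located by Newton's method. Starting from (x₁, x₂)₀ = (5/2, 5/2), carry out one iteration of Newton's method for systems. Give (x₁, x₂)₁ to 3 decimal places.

At (5/2, 5/2): F = (21.000, 87.500).
Jacobian J = [[4·x₁·x₂ - x₂ - 1, 2·x₁^2 - x₁ + 1], [10·x₁·x₂ - 2·x₁ + x₂^2, 5·x₁^2 + 2·x₁·x₂]].
At the point, J = [[21.500, 11.000], [63.750, 43.750]] (det J = 239.375).
Solving J·Δ = −F gives Δ = (0.183, -2.266).
Then the next iterate is (x₁, x₂)₁ = (2.683, 0.234).

(2.683, 0.234)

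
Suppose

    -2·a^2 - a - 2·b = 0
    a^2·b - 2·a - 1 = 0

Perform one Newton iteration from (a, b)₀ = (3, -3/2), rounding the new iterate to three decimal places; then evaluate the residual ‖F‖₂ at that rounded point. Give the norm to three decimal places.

At (3, -3/2): F = (-18.000, -20.500).
Jacobian J = [[-4·a - 1, -2], [2·a·b - 2, a^2]].
At the point, J = [[-13.000, -2.000], [-11.000, 9.000]] (det J = -139.000).
Solving J·Δ = −F gives Δ = (-1.460, 0.493).
Then the next iterate is (a, b)₁ = (1.540, -1.007).
Re-evaluating at (1.540, -1.007): F = (-4.26920, -6.46820), so ‖F‖₂ = 7.750.

7.750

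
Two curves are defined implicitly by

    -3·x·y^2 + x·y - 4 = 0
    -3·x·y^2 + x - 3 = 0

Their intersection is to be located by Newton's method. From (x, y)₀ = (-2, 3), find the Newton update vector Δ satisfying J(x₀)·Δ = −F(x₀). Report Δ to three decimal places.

(4.100, 1.600)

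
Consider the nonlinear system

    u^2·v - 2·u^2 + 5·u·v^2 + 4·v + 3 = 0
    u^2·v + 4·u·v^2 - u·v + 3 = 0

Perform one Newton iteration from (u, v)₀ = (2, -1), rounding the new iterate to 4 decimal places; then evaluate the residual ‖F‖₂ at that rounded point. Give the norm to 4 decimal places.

At (2, -1): F = (-3.0000, 9.0000).
Jacobian J = [[2·u·v - 4·u + 5·v^2, u^2 + 10·u·v + 4], [2·u·v + 4·v^2 - v, u^2 + 8·u·v - u]].
At the point, J = [[-7.0000, -12.0000], [1.0000, -14.0000]] (det J = 110.0000).
Solving J·Δ = −F gives Δ = (-1.3636, 0.5455).
Then the next iterate is (u, v)₁ = (0.6364, -0.4545).
Re-evaluating at (0.6364, -0.4545): F = (0.845222, 3.631014), so ‖F‖₂ = 3.7281.

3.7281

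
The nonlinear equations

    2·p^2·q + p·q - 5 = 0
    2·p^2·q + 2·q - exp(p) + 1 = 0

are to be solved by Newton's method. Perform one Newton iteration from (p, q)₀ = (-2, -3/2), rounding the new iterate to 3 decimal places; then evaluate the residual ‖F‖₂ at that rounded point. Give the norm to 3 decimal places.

6.438

At (-2, -3/2): F = (-14.000, -14.13534).
Jacobian J = [[4·p·q + q, 2·p^2 + p], [4·p·q - exp(p), 2·p^2 + 2]].
At the point, J = [[10.500, 6.000], [11.86466, 10.000]] (det J = 33.81201).
Solving J·Δ = −F gives Δ = (1.632, -0.523).
Then the next iterate is (p, q)₁ = (-0.368, -2.023).
Re-evaluating at (-0.368, -2.023): F = (-4.80346, -4.28604), so ‖F‖₂ = 6.438.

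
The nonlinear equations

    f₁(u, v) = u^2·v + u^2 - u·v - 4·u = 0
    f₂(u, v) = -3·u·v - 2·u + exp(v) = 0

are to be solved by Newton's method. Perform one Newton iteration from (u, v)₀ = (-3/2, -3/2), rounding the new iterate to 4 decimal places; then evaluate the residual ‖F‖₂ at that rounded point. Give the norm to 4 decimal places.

1.4232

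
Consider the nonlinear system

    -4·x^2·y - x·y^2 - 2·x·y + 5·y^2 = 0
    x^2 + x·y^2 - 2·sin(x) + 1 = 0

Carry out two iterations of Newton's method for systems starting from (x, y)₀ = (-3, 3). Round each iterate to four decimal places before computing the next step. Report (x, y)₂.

(-2.1548, 1.9141)

At (-3, 3): F = (-18.0000, -16.717760).
Jacobian J = [[-8·x·y - y^2 - 2·y, -4·x^2 - 2·x·y - 2·x + 10·y], [2·x + y^2 - 2·cos(x), 2·x·y]].
At the point, J = [[57.0000, 18.0000], [4.979985, -18.0000]] (det J = -1115.639730).
Solving J·Δ = −F gives Δ = (0.5601, -0.7738).
Then the next iterate is (x, y)₁ = (-2.4399, 2.2262).
Round to (-2.4399, 2.2262) and repeat: F = (-5.275966, -3.847928), J = [[34.045277, 14.192763], [1.603668, -10.863411]].
Δ = (0.2851, -0.3121), so (x, y)₂ = (-2.1548, 1.9141).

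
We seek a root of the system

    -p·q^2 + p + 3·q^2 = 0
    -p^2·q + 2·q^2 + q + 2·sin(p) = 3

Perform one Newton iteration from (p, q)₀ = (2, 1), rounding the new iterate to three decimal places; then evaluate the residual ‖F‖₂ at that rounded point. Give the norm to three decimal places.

At (2, 1): F = (3.000, -2.18141).
Jacobian J = [[-q^2 + 1, -2·p·q + 6·q], [-2·p·q + 2·cos(p), -p^2 + 4·q + 1]].
At the point, J = [[0.000, 2.000], [-4.83229, 1.000]] (det J = 9.66459).
Solving J·Δ = −F gives Δ = (-0.762, -1.500).
Then the next iterate is (p, q)₁ = (1.238, -0.500).
Re-evaluating at (1.238, -0.500): F = (1.67850, -0.34341), so ‖F‖₂ = 1.713.

1.713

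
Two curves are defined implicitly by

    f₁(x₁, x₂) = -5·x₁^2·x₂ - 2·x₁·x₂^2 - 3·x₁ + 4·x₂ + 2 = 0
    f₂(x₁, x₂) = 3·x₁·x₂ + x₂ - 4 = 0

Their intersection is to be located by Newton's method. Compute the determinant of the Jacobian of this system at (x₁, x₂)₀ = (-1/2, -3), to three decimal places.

-11.250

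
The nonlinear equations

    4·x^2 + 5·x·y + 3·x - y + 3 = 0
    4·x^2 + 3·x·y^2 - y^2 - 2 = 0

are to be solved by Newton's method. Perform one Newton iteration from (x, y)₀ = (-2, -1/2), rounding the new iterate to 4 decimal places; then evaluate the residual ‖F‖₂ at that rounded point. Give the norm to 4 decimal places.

5.7148

At (-2, -1/2): F = (18.5000, 12.2500).
Jacobian J = [[8·x + 5·y + 3, 5·x - 1], [8·x + 3·y^2, 6·x·y - 2·y]].
At the point, J = [[-15.5000, -11.0000], [-15.2500, 7.0000]] (det J = -276.2500).
Solving J·Δ = −F gives Δ = (0.9566, 0.3339).
Then the next iterate is (x, y)₁ = (-1.0434, -0.1661).
Re-evaluating at (-1.0434, -0.1661): F = (5.257178, 2.240785), so ‖F‖₂ = 5.7148.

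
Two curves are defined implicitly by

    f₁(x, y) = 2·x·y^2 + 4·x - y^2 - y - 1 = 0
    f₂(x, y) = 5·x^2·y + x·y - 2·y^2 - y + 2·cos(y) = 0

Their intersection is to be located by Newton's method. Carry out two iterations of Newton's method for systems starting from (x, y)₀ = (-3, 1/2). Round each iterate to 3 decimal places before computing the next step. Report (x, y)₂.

(3.116, 1.572)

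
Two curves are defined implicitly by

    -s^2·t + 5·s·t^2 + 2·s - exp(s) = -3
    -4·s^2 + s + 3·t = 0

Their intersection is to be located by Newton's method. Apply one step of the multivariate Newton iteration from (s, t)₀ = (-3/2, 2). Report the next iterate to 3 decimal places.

(-1.004, 1.351)

At (-3/2, 2): F = (-34.72313, -4.500).
Jacobian J = [[-2·s·t + 5·t^2 - exp(s) + 2, -s^2 + 10·s·t], [-8·s + 1, 3]].
At the point, J = [[27.77687, -32.250], [13.000, 3.000]] (det J = 502.58061).
Solving J·Δ = −F gives Δ = (0.496, -0.649).
Then the next iterate is (s, t)₁ = (-1.004, 1.351).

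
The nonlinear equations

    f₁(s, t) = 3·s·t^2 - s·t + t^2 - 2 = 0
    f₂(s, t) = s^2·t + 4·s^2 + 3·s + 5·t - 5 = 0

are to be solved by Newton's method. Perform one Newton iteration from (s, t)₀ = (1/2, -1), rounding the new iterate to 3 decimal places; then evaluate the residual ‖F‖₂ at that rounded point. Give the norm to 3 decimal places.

At (1/2, -1): F = (1.000, -7.750).
Jacobian J = [[3·t^2 - t, 6·s·t - s + 2·t], [2·s·t + 8·s + 3, s^2 + 5]].
At the point, J = [[4.000, -5.500], [6.000, 5.250]] (det J = 54.000).
Solving J·Δ = −F gives Δ = (0.692, 0.685).
Then the next iterate is (s, t)₁ = (1.192, -0.315).
Re-evaluating at (1.192, -0.315): F = (-1.17047, 2.23688), so ‖F‖₂ = 2.525.

2.525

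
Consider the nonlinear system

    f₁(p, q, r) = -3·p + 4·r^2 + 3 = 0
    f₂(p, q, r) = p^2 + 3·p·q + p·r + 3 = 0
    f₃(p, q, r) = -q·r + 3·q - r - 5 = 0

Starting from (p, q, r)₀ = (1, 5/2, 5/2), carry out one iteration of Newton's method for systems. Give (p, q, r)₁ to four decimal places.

At (1, 5/2, 5/2): F = (25.0000, 14.0000, -6.2500).
Jacobian J = [[-3, 0, 8·r], [2·p + 3·q + r, 3·p, p], [0, -r + 3, -q - 1]].
At the point, J = [[-3.0000, 0.0000, 20.0000], [12.0000, 3.0000, 1.0000], [0.0000, 0.5000, -3.5000]] (det J = 153.0000).
Solving J·Δ = −F gives Δ = (-1.5686, 2.1029, -1.4853).
Then the next iterate is (p, q, r)₁ = (-0.5686, 4.6029, 1.0147).

(-0.5686, 4.6029, 1.0147)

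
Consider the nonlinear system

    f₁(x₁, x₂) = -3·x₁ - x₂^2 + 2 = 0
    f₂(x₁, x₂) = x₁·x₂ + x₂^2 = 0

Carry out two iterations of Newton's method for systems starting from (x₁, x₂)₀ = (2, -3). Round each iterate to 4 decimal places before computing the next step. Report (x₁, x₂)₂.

(0.5726, -0.8008)

At (2, -3): F = (-13.0000, 3.0000).
Jacobian J = [[-3, -2·x₂], [x₂, x₁ + 2·x₂]].
At the point, J = [[-3.0000, 6.0000], [-3.0000, -4.0000]] (det J = 30.0000).
Solving J·Δ = −F gives Δ = (-1.1333, 1.6000).
Then the next iterate is (x₁, x₂)₁ = (0.8667, -1.4000).
Round to (0.8667, -1.4000) and repeat: F = (-2.5601, 0.746620), J = [[-3.0000, 2.8000], [-1.4000, -1.9333]].
Δ = (-0.2941, 0.5992), so (x₁, x₂)₂ = (0.5726, -0.8008).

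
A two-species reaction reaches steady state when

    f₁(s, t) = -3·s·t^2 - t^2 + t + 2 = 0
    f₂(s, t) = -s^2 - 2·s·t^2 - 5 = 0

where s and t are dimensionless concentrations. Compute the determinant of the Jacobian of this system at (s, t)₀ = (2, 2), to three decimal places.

J = [[-3·t^2, -6·s·t - 2·t + 1], [-2·s - 2·t^2, -4·s·t]].
At the point, J = [[-12.000, -27.000], [-12.000, -16.000]].
det J = -132.000.

-132.000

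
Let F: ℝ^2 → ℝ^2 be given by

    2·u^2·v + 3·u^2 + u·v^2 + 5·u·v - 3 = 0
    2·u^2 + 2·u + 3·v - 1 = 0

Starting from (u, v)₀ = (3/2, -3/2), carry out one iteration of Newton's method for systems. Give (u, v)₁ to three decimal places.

(0.871, -0.490)

At (3/2, -3/2): F = (-10.875, 2.000).
Jacobian J = [[4·u·v + 6·u + v^2 + 5·v, 2·u^2 + 2·u·v + 5·u], [4·u + 2, 3]].
At the point, J = [[-5.250, 7.500], [8.000, 3.000]] (det J = -75.750).
Solving J·Δ = −F gives Δ = (-0.629, 1.010).
Then the next iterate is (u, v)₁ = (0.871, -0.490).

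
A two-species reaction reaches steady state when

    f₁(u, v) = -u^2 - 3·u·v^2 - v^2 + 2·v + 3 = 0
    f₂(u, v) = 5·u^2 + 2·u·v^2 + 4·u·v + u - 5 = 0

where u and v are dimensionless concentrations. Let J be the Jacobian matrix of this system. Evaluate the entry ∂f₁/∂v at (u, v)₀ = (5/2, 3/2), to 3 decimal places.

∂f₁/∂v = -6·u·v - 2·v + 2.
At (5/2, 3/2) this is -23.500.

-23.500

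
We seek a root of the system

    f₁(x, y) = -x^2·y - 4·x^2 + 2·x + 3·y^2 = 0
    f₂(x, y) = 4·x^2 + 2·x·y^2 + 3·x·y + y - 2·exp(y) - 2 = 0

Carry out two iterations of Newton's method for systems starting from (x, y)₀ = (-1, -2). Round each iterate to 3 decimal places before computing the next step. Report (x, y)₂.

At (-1, -2): F = (8.000, -2.27067).
Jacobian J = [[-2·x·y - 8·x + 2, -x^2 + 6·y], [8·x + 2·y^2 + 3·y, 4·x·y + 3·x - 2·exp(y) + 1]].
At the point, J = [[6.000, -13.000], [-6.000, 5.72933]] (det J = -43.62402).
Solving J·Δ = −F gives Δ = (0.374, 0.788).
Then the next iterate is (x, y)₁ = (-0.626, -1.212).
Round to (-0.626, -1.212) and repeat: F = (2.06228, -1.80268), J = [[5.49058, -7.66388], [-5.70611, 1.56165]].
Δ = (-0.301, 0.053), so (x, y)₂ = (-0.927, -1.159).

(-0.927, -1.159)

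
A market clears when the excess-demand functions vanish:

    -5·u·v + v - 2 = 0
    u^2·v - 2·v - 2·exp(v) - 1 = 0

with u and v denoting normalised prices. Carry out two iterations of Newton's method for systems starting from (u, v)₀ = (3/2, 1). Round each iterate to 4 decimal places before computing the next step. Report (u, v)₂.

(-1.0247, -0.8154)

At (3/2, 1): F = (-8.5000, -6.186564).
Jacobian J = [[-5·v, -5·u + 1], [2·u·v, u^2 - 2·exp(v) - 2]].
At the point, J = [[-5.0000, -6.5000], [3.0000, -5.186564]] (det J = 45.432818).
Solving J·Δ = −F gives Δ = (-0.0852, -1.2421).
Then the next iterate is (u, v)₁ = (1.4148, -0.2421).
Round to (1.4148, -0.2421) and repeat: F = (-0.529485, -2.570357), J = [[1.2105, -6.0740], [-0.685046, -1.568296]].
Δ = (-2.4395, -0.5733), so (u, v)₂ = (-1.0247, -0.8154).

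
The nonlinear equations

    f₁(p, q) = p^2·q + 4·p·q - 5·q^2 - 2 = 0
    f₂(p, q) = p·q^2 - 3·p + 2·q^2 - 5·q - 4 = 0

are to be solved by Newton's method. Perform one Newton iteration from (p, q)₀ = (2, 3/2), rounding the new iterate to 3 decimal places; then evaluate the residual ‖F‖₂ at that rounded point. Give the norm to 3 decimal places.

9.723

At (2, 3/2): F = (4.750, -8.500).
Jacobian J = [[2·p·q + 4·q, p^2 + 4·p - 10·q], [q^2 - 3, 2·p·q + 4·q - 5]].
At the point, J = [[12.000, -3.000], [-0.750, 7.000]] (det J = 81.750).
Solving J·Δ = −F gives Δ = (-0.095, 1.204).
Then the next iterate is (p, q)₁ = (1.905, 2.704).
Re-evaluating at (1.905, 2.704): F = (-8.14072, 5.31686), so ‖F‖₂ = 9.723.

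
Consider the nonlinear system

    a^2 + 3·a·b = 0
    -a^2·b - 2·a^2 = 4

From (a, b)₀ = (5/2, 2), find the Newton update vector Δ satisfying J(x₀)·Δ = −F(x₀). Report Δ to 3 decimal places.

At (5/2, 2): F = (21.250, -29.000).
Jacobian J = [[2·a + 3·b, 3·a], [-2·a·b - 4·a, -a^2]].
At the point, J = [[11.000, 7.500], [-20.000, -6.250]] (det J = 81.250).
Solving J·Δ = −F gives Δ = (-1.042, -1.305).

(-1.042, -1.305)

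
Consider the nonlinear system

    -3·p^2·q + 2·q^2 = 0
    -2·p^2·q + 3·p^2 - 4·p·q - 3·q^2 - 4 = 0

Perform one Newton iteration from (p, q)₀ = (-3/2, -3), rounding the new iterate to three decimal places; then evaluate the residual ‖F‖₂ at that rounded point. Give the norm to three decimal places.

12.056

At (-3/2, -3): F = (38.250, -28.750).
Jacobian J = [[-6·p·q, -3·p^2 + 4·q], [-4·p·q + 6·p - 4·q, -2·p^2 - 4·p - 6·q]].
At the point, J = [[-27.000, -18.750], [-15.000, 19.500]] (det J = -807.750).
Solving J·Δ = −F gives Δ = (0.256, 1.671).
Then the next iterate is (p, q)₁ = (-1.244, -1.329).
Re-evaluating at (-1.244, -1.329): F = (9.70251, -7.15587), so ‖F‖₂ = 12.056.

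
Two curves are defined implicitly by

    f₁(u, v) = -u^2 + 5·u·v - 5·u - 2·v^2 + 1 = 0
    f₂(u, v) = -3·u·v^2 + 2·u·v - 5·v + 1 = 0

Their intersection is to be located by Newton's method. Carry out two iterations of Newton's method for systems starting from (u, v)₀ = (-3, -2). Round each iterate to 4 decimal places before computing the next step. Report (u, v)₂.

At (-3, -2): F = (29.0000, 59.0000).
Jacobian J = [[-2·u + 5·v - 5, 5·u - 4·v], [-3·v^2 + 2·v, -6·u·v + 2·u - 5]].
At the point, J = [[-9.0000, -7.0000], [-16.0000, -47.0000]] (det J = 311.0000).
Solving J·Δ = −F gives Δ = (3.0547, 0.2154).
Then the next iterate is (u, v)₁ = (0.0547, -1.7846).
Round to (0.0547, -1.7846) and repeat: F = (-6.134175, 9.205140), J = [[-14.0324, 7.4119], [-13.123591, -4.304894]].
Δ = (0.2652, 1.3297), so (u, v)₂ = (0.3199, -0.4549).

(0.3199, -0.4549)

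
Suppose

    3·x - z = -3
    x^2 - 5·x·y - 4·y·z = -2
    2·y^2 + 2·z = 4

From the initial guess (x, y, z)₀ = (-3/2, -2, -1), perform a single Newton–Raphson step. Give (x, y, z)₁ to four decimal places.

At (-3/2, -2, -1): F = (-0.5000, -18.7500, 2.0000).
Jacobian J = [[3, 0, -1], [2·x - 5·y, -5·x - 4·z, -4·y], [0, 4·y, 2]].
At the point, J = [[3.0000, 0.0000, -1.0000], [7.0000, 11.5000, 8.0000], [0.0000, -8.0000, 2.0000]] (det J = 317.0000).
Solving J·Δ = −F gives Δ = (0.5379, 0.5284, 1.1136).
Then the next iterate is (x, y, z)₁ = (-0.9621, -1.4716, 0.1136).

(-0.9621, -1.4716, 0.1136)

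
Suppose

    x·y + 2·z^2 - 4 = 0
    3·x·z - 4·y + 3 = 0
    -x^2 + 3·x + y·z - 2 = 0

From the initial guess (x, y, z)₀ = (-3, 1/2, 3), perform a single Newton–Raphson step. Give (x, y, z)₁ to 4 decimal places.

(-1.0000, 0.8400, 1.9600)

At (-3, 1/2, 3): F = (12.5000, -26.0000, -18.5000).
Jacobian J = [[y, x, 4·z], [3·z, -4, 3·x], [-2·x + 3, z, y]].
At the point, J = [[0.5000, -3.0000, 12.0000], [9.0000, -4.0000, -9.0000], [9.0000, 3.0000, 0.5000]] (det J = 1025.0000).
Solving J·Δ = −F gives Δ = (2.0000, 0.3400, -1.0400).
Then the next iterate is (x, y, z)₁ = (-1.0000, 0.8400, 1.9600).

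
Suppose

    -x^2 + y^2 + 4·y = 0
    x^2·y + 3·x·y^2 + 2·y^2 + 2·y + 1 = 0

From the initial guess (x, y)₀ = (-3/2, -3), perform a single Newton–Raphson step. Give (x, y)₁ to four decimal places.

(-0.1932, -3.6647)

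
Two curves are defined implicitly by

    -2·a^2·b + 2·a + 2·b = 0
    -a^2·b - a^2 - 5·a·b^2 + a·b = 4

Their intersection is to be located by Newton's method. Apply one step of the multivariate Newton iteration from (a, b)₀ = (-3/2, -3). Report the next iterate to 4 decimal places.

At (-3/2, -3): F = (4.5000, 72.5000).
Jacobian J = [[-4·a·b + 2, -2·a^2 + 2], [-2·a·b - 2·a - 5·b^2 + b, -a^2 - 10·a·b + a]].
At the point, J = [[-16.0000, -2.5000], [-54.0000, -48.7500]] (det J = 645.0000).
Solving J·Δ = −F gives Δ = (0.0591, 1.4217).
Then the next iterate is (a, b)₁ = (-1.4409, -1.5783).

(-1.4409, -1.5783)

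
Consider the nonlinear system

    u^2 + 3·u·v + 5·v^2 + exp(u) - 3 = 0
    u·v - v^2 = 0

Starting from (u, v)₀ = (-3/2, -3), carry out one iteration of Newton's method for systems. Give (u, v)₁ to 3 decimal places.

(-0.825, -1.550)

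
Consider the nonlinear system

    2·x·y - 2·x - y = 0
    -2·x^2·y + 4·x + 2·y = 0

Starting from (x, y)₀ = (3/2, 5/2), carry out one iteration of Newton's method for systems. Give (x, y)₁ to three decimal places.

(1.810, 1.034)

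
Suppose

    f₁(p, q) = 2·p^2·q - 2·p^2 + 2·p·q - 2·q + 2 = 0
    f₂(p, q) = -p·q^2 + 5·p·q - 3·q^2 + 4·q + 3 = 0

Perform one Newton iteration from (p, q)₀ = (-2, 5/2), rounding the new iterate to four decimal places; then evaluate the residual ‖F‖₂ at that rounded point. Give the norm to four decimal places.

9.8715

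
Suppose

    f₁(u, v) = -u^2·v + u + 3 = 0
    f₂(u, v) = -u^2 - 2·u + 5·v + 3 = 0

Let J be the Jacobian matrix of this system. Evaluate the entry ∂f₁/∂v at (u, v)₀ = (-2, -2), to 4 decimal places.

-4.0000

∂f₁/∂v = -u^2.
At (-2, -2) this is -4.0000.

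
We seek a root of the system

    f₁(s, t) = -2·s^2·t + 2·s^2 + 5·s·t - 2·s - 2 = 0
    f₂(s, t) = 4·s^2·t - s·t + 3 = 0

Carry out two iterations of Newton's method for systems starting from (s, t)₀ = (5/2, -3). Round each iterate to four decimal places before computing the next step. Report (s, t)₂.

(1.9342, -0.3919)

At (5/2, -3): F = (5.5000, -64.5000).
Jacobian J = [[-4·s·t + 4·s + 5·t - 2, -2·s^2 + 5·s], [8·s·t - t, 4·s^2 - s]].
At the point, J = [[23.0000, 0.0000], [-57.0000, 22.5000]] (det J = 517.5000).
Solving J·Δ = −F gives Δ = (-0.2391, 2.2609).
Then the next iterate is (s, t)₁ = (2.2609, -0.7391).
Round to (2.2609, -0.7391) and repeat: F = (2.902451, -10.441106), J = [[10.032225, 1.081162], [-12.629150, 18.185775]].
Δ = (-0.3267, 0.3472), so (s, t)₂ = (1.9342, -0.3919).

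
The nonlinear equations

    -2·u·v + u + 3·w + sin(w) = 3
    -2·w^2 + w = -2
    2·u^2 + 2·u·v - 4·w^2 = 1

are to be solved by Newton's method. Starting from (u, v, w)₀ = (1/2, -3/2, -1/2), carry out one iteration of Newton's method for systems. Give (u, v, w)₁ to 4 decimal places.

At (1/2, -3/2, -1/2): F = (-2.979426, 1.0000, -3.0000).
Jacobian J = [[-2·v + 1, -2·u, cos(w) + 3], [0, 0, -4·w + 1], [4·u + 2·v, 2·u, -8·w]].
At the point, J = [[4.0000, -1.0000, 3.877583], [0.0000, 0.0000, 3.0000], [-1.0000, 1.0000, 4.0000]] (det J = -9.0000).
Solving J·Δ = −F gives Δ = (2.8684, 7.2018, -0.3333).
Then the next iterate is (u, v, w)₁ = (3.3684, 5.7018, -0.8333).

(3.3684, 5.7018, -0.8333)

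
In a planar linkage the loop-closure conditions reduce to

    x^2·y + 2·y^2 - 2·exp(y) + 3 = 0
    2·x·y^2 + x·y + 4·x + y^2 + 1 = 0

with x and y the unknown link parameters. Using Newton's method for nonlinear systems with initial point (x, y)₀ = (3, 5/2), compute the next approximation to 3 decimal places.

At (3, 5/2): F = (13.63501, 64.250).
Jacobian J = [[2·x·y, x^2 + 4·y - 2·exp(y)], [2·y^2 + y + 4, 4·x·y + x + 2·y]].
At the point, J = [[15.000, -5.36499], [19.000, 38.000]] (det J = 671.93477).
Solving J·Δ = −F gives Δ = (-1.284, -1.049).
Then the next iterate is (x, y)₁ = (1.716, 1.451).

(1.716, 1.451)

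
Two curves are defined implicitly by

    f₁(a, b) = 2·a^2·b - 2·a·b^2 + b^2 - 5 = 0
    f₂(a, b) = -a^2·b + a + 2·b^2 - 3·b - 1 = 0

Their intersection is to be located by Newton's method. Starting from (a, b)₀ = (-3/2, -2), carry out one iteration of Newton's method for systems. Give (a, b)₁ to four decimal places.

At (-3/2, -2): F = (2.0000, 16.0000).
Jacobian J = [[4·a·b - 2·b^2, 2·a^2 - 4·a·b + 2·b], [-2·a·b + 1, -a^2 + 4·b - 3]].
At the point, J = [[4.0000, -11.5000], [-5.0000, -13.2500]] (det J = -110.5000).
Solving J·Δ = −F gives Δ = (1.4253, 0.6697).
Then the next iterate is (a, b)₁ = (-0.0747, -1.3303).

(-0.0747, -1.3303)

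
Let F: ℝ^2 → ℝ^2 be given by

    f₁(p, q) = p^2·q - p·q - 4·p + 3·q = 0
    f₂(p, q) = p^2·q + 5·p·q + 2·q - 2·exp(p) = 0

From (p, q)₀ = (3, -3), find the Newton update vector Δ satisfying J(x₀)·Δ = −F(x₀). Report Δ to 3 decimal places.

At (3, -3): F = (-39.000, -118.17107).
Jacobian J = [[2·p·q - q - 4, p^2 - p + 3], [2·p·q + 5·q - 2·exp(p), p^2 + 5·p + 2]].
At the point, J = [[-19.000, 9.000], [-73.17107, 26.000]] (det J = 164.53966).
Solving J·Δ = −F gives Δ = (-0.301, 3.698).

(-0.301, 3.698)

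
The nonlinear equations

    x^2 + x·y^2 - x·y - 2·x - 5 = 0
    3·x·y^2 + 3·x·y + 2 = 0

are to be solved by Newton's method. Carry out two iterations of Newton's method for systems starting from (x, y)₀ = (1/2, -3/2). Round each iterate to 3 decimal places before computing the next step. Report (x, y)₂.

At (1/2, -3/2): F = (-3.875, 3.125).
Jacobian J = [[2·x + y^2 - y - 2, 2·x·y - x], [3·y^2 + 3·y, 6·x·y + 3·x]].
At the point, J = [[2.750, -2.000], [2.250, -3.000]] (det J = -3.750).
Solving J·Δ = −F gives Δ = (4.767, 4.617).
Then the next iterate is (x, y)₁ = (5.267, 3.117).
Round to (5.267, 3.117) and repeat: F = (46.96258, 204.76932), J = [[15.13269, 27.56748], [38.49807, 114.30443]].
Δ = (0.414, -1.931), so (x, y)₂ = (5.681, 1.186).

(5.681, 1.186)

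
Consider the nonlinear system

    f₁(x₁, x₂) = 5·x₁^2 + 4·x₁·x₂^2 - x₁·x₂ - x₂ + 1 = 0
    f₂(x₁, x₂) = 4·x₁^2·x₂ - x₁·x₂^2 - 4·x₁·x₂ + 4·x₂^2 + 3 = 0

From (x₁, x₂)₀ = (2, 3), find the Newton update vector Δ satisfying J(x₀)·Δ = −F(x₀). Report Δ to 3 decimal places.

(-2.226, 0.755)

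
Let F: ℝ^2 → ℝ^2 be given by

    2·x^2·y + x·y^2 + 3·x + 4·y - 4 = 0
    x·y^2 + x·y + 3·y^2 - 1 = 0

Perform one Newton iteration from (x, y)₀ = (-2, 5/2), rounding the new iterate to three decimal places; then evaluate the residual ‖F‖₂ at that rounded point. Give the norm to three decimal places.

At (-2, 5/2): F = (7.500, 0.250).
Jacobian J = [[4·x·y + y^2 + 3, 2·x^2 + 2·x·y + 4], [y^2 + y, 2·x·y + x + 6·y]].
At the point, J = [[-10.750, 2.000], [8.750, 3.000]] (det J = -49.750).
Solving J·Δ = −F gives Δ = (0.442, -1.373).
Then the next iterate is (x, y)₁ = (-1.558, 1.127).
Re-evaluating at (-1.558, 1.127): F = (-0.67358, -0.92434), so ‖F‖₂ = 1.144.

1.144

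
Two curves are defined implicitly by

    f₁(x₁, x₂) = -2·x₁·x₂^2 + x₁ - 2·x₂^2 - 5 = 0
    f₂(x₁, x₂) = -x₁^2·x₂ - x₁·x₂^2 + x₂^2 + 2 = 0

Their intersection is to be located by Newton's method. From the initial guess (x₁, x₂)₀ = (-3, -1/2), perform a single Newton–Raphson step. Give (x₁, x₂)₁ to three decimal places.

(3.205, -1.474)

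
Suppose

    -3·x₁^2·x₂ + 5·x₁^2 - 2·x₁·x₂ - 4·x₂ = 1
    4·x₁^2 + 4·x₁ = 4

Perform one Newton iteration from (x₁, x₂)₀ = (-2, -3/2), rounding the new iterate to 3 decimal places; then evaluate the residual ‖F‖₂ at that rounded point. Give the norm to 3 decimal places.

7.407

At (-2, -3/2): F = (37.000, 4.000).
Jacobian J = [[-6·x₁·x₂ + 10·x₁ - 2·x₂, -3·x₁^2 - 2·x₁ - 4], [8·x₁ + 4, 0]].
At the point, J = [[-35.000, -12.000], [-12.000, 0.000]] (det J = -144.000).
Solving J·Δ = −F gives Δ = (0.333, 2.111).
Then the next iterate is (x₁, x₂)₁ = (-1.667, 0.611).
Re-evaluating at (-1.667, 0.611): F = (7.39382, 0.44756), so ‖F‖₂ = 7.407.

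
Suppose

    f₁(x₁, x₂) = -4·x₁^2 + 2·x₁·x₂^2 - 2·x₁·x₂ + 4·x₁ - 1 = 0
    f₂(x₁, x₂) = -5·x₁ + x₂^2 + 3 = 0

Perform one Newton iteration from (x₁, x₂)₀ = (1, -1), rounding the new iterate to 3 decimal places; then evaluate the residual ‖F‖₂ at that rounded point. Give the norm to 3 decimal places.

0.896

At (1, -1): F = (3.000, -1.000).
Jacobian J = [[-8·x₁ + 2·x₂^2 - 2·x₂ + 4, 4·x₁·x₂ - 2·x₁], [-5, 2·x₂]].
At the point, J = [[0.000, -6.000], [-5.000, -2.000]] (det J = -30.000).
Solving J·Δ = −F gives Δ = (-0.400, 0.500).
Then the next iterate is (x₁, x₂)₁ = (0.600, -0.500).
Re-evaluating at (0.600, -0.500): F = (0.860, 0.250), so ‖F‖₂ = 0.896.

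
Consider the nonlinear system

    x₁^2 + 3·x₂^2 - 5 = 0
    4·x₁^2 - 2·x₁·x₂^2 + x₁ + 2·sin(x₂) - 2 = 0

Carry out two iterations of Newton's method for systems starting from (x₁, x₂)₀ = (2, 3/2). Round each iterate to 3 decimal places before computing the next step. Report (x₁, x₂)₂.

At (2, 3/2): F = (5.750, 8.99499).
Jacobian J = [[2·x₁, 6·x₂], [8·x₁ - 2·x₂^2 + 1, -4·x₁·x₂ + 2·cos(x₂)]].
At the point, J = [[4.000, 9.000], [12.500, -11.85853]] (det J = -159.93410).
Solving J·Δ = −F gives Δ = (-0.933, -0.224).
Then the next iterate is (x₁, x₂)₁ = (1.067, 1.276).
Round to (1.067, 1.276) and repeat: F = (1.02302, 2.06015), J = [[2.134, 7.656], [6.27965, -4.86488]].
Δ = (-0.355, -0.035), so (x₁, x₂)₂ = (0.712, 1.241).

(0.712, 1.241)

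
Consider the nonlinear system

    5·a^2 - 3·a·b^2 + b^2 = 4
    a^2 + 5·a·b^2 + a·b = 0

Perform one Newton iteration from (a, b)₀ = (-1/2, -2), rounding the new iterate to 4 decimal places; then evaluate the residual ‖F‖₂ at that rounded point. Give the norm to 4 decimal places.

225.2438

At (-1/2, -2): F = (7.2500, -8.7500).
Jacobian J = [[10·a - 3·b^2, -6·a·b + 2·b], [2·a + 5·b^2 + b, 10·a·b + a]].
At the point, J = [[-17.0000, -10.0000], [17.0000, 9.5000]] (det J = 8.5000).
Solving J·Δ = −F gives Δ = (2.1912, -3.0000).
Then the next iterate is (a, b)₁ = (1.6912, -5.0000).
Re-evaluating at (1.6912, -5.0000): F = (-91.539213, 205.804157), so ‖F‖₂ = 225.2438.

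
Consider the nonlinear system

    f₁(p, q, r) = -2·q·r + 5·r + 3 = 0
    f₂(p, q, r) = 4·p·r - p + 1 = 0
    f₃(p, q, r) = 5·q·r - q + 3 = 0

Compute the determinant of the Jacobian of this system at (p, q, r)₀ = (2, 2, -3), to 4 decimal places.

988.0000

J = [[0, -2·r, -2·q + 5], [4·r - 1, 0, 4·p], [0, 5·r - 1, 5·q]].
At the point, J = [[0.0000, 6.0000, 1.0000], [-13.0000, 0.0000, 8.0000], [0.0000, -16.0000, 10.0000]].
det J = 988.0000.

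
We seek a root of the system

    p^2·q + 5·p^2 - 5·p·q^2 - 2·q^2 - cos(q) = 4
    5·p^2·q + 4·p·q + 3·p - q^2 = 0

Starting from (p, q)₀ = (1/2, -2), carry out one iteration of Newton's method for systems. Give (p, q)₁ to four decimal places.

(0.4633, -0.8345)

At (1/2, -2): F = (-20.833853, -9.0000).
Jacobian J = [[2·p·q + 10·p - 5·q^2, p^2 - 10·p·q - 4·q + sin(q)], [10·p·q + 4·q + 3, 5·p^2 + 4·p - 2·q]].
At the point, J = [[-17.0000, 17.340703], [-15.0000, 7.2500]] (det J = 136.860539).
Solving J·Δ = −F gives Δ = (-0.0367, 1.1655).
Then the next iterate is (p, q)₁ = (0.4633, -0.8345).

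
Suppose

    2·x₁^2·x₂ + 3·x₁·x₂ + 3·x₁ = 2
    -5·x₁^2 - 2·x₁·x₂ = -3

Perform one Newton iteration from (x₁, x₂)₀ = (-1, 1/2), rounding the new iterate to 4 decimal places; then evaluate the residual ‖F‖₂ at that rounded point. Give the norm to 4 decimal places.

At (-1, 1/2): F = (-5.5000, -1.0000).
Jacobian J = [[4·x₁·x₂ + 3·x₂ + 3, 2·x₁^2 + 3·x₁], [-10·x₁ - 2·x₂, -2·x₁]].
At the point, J = [[2.5000, -1.0000], [9.0000, 2.0000]] (det J = 14.0000).
Solving J·Δ = −F gives Δ = (0.8571, -3.3571).
Then the next iterate is (x₁, x₂)₁ = (-0.1429, -2.8571).
Re-evaluating at (-0.1429, -2.8571): F = (-1.320548, 2.081339), so ‖F‖₂ = 2.4649.

2.4649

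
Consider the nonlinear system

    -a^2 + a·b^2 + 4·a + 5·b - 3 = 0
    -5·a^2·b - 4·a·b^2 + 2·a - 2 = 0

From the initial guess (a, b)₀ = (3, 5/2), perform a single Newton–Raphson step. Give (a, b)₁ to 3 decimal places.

(2.743, 0.992)

At (3, 5/2): F = (31.250, -183.500).
Jacobian J = [[-2·a + b^2 + 4, 2·a·b + 5], [-10·a·b - 4·b^2 + 2, -5·a^2 - 8·a·b]].
At the point, J = [[4.250, 20.000], [-98.000, -105.000]] (det J = 1513.750).
Solving J·Δ = −F gives Δ = (-0.257, -1.508).
Then the next iterate is (a, b)₁ = (2.743, 0.992).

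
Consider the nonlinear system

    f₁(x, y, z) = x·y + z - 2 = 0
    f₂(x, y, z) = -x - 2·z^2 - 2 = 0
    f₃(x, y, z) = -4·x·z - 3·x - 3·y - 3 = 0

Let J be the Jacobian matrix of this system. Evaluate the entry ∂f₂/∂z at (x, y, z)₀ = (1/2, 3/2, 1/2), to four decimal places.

∂f₂/∂z = -4·z.
At (1/2, 3/2, 1/2) this is -2.0000.

-2.0000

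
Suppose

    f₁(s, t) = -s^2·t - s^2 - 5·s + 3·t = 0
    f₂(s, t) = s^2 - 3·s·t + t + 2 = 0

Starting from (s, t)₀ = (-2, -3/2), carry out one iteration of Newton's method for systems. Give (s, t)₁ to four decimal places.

(-1.0103, -0.9278)

At (-2, -3/2): F = (7.5000, -4.5000).
Jacobian J = [[-2·s·t - 2·s - 5, -s^2 + 3], [2·s - 3·t, -3·s + 1]].
At the point, J = [[-7.0000, -1.0000], [0.5000, 7.0000]] (det J = -48.5000).
Solving J·Δ = −F gives Δ = (0.9897, 0.5722).
Then the next iterate is (s, t)₁ = (-1.0103, -0.9278).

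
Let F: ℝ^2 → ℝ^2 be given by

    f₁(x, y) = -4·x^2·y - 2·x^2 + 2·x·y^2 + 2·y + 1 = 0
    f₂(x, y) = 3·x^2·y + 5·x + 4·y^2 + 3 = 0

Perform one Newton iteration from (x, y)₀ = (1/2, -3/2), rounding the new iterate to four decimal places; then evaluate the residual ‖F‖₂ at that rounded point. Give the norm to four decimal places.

6.1780

At (1/2, -3/2): F = (1.2500, 13.3750).
Jacobian J = [[-8·x·y - 4·x + 2·y^2, -4·x^2 + 4·x·y + 2], [6·x·y + 5, 3·x^2 + 8·y]].
At the point, J = [[8.5000, -2.0000], [0.5000, -11.2500]] (det J = -94.6250).
Solving J·Δ = −F gives Δ = (0.1341, 1.1948).
Then the next iterate is (x, y)₁ = (0.6341, -0.3052).
Re-evaluating at (0.6341, -0.3052): F = (0.194426, 6.174941), so ‖F‖₂ = 6.1780.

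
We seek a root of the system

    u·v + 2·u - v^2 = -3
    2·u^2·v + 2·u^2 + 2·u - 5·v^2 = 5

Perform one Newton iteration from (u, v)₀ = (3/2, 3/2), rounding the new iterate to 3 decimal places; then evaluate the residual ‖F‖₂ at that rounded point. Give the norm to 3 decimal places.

624.330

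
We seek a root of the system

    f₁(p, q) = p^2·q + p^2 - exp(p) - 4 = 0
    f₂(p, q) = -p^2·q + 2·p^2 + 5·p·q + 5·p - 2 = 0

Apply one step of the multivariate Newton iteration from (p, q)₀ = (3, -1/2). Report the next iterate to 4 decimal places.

At (3, -1/2): F = (-19.585537, 28.0000).
Jacobian J = [[2·p·q + 2·p - exp(p), p^2], [-2·p·q + 4·p + 5·q + 5, -p^2 + 5·p]].
At the point, J = [[-17.085537, 9.0000], [17.5000, 6.0000]] (det J = -260.013222).
Solving J·Δ = −F gives Δ = (-1.4211, -0.5217).
Then the next iterate is (p, q)₁ = (1.5789, -1.0217).

(1.5789, -1.0217)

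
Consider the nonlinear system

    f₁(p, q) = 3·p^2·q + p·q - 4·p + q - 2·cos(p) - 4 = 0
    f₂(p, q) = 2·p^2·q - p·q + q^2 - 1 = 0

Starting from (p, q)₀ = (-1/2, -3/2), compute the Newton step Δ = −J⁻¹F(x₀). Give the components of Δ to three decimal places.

(6.778, 15.127)

At (-1/2, -3/2): F = (-5.63017, -0.250).
Jacobian J = [[6·p·q + q + 2·sin(p) - 4, 3·p^2 + p + 1], [4·p·q - q, 2·p^2 - p + 2·q]].
At the point, J = [[-1.95885, 1.250], [4.500, -2.000]] (det J = -1.70730).
Solving J·Δ = −F gives Δ = (6.778, 15.127).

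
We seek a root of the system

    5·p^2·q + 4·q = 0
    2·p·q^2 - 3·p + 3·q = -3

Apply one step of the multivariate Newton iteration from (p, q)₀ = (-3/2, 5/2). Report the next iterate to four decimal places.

(-0.1880, 3.2261)

At (-3/2, 5/2): F = (38.1250, -3.7500).
Jacobian J = [[10·p·q, 5·p^2 + 4], [2·q^2 - 3, 4·p·q + 3]].
At the point, J = [[-37.5000, 15.2500], [9.5000, -12.0000]] (det J = 305.1250).
Solving J·Δ = −F gives Δ = (1.3120, 0.7261).
Then the next iterate is (p, q)₁ = (-0.1880, 3.2261).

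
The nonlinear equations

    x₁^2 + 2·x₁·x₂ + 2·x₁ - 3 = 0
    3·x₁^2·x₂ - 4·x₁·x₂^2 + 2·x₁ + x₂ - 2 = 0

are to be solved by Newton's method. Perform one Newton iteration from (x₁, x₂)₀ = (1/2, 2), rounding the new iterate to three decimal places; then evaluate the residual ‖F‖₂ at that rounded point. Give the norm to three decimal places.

1.068

At (1/2, 2): F = (0.250, -5.500).
Jacobian J = [[2·x₁ + 2·x₂ + 2, 2·x₁], [6·x₁·x₂ - 4·x₂^2 + 2, 3·x₁^2 - 8·x₁·x₂ + 1]].
At the point, J = [[7.000, 1.000], [-8.000, -6.250]] (det J = -35.750).
Solving J·Δ = −F gives Δ = (0.110, -1.021).
Then the next iterate is (x₁, x₂)₁ = (0.610, 0.979).
Re-evaluating at (0.610, 0.979): F = (-0.21352, -1.04674), so ‖F‖₂ = 1.068.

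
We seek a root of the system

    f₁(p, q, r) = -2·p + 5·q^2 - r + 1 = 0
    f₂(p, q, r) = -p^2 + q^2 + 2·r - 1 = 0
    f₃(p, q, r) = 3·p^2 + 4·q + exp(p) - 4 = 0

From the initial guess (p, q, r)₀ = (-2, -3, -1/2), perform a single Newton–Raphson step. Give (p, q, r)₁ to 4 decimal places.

(-1.7945, -1.4242, 2.3162)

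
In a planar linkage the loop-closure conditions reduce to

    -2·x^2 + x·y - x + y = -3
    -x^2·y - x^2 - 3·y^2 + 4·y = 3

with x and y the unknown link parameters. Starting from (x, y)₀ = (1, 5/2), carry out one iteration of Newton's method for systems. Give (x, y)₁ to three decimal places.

(1.670, 0.838)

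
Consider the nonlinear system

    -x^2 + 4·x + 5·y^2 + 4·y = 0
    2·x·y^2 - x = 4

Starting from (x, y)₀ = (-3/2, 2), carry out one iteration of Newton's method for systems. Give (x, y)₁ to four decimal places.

(-1.0595, 1.0486)

At (-3/2, 2): F = (19.7500, -14.5000).
Jacobian J = [[-2·x + 4, 10·y + 4], [2·y^2 - 1, 4·x·y]].
At the point, J = [[7.0000, 24.0000], [7.0000, -12.0000]] (det J = -252.0000).
Solving J·Δ = −F gives Δ = (0.4405, -0.9514).
Then the next iterate is (x, y)₁ = (-1.0595, 1.0486).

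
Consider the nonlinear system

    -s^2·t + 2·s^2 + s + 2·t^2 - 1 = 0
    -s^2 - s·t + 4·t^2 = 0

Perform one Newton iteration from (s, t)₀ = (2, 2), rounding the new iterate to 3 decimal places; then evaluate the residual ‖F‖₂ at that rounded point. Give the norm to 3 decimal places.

0.970

At (2, 2): F = (9.000, 8.000).
Jacobian J = [[-2·s·t + 4·s + 1, -s^2 + 4·t], [-2·s - t, -s + 8·t]].
At the point, J = [[1.000, 4.000], [-6.000, 14.000]] (det J = 38.000).
Solving J·Δ = −F gives Δ = (-2.474, -1.632).
Then the next iterate is (s, t)₁ = (-0.474, 0.368).
Re-evaluating at (-0.474, 0.368): F = (-0.83648, 0.49145), so ‖F‖₂ = 0.970.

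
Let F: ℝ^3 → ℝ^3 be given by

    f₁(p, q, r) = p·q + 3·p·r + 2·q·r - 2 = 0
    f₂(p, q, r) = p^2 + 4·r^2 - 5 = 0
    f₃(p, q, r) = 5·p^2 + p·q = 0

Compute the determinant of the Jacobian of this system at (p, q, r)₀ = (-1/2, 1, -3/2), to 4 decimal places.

J = [[q + 3·r, p + 2·r, 3·p + 2·q], [2·p, 0, 8·r], [10·p + q, p, 0]].
At the point, J = [[-3.5000, -3.5000, 0.5000], [-1.0000, 0.0000, -12.0000], [-4.0000, -0.5000, 0.0000]].
det J = -146.7500.

-146.7500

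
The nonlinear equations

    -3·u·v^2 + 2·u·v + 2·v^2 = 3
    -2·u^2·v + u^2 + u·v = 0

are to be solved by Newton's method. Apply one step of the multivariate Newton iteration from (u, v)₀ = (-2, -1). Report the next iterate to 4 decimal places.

At (-2, -1): F = (9.0000, 14.0000).
Jacobian J = [[-3·v^2 + 2·v, -6·u·v + 2·u + 4·v], [-4·u·v + 2·u + v, -2·u^2 + u]].
At the point, J = [[-5.0000, -20.0000], [-13.0000, -10.0000]] (det J = -210.0000).
Solving J·Δ = −F gives Δ = (0.9048, 0.2238).
Then the next iterate is (u, v)₁ = (-1.0952, -0.7762).

(-1.0952, -0.7762)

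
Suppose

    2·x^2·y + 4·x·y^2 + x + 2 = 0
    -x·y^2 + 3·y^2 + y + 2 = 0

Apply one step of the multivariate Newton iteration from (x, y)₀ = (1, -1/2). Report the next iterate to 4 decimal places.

(3.0000, 1.0000)

At (1, -1/2): F = (3.0000, 2.0000).
Jacobian J = [[4·x·y + 4·y^2 + 1, 2·x^2 + 8·x·y], [-y^2, -2·x·y + 6·y + 1]].
At the point, J = [[0.0000, -2.0000], [-0.2500, -1.0000]] (det J = -0.5000).
Solving J·Δ = −F gives Δ = (2.0000, 1.5000).
Then the next iterate is (x, y)₁ = (3.0000, 1.0000).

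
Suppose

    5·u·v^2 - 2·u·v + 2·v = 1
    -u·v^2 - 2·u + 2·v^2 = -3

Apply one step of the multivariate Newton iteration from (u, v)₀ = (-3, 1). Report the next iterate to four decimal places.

(3.3333, 1.5000)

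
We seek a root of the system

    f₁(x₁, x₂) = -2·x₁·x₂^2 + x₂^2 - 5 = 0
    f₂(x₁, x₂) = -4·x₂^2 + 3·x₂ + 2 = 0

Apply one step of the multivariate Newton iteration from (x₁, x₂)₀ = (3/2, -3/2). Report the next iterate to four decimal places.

(0.4111, -0.7333)

At (3/2, -3/2): F = (-9.5000, -11.5000).
Jacobian J = [[-2·x₂^2, -4·x₁·x₂ + 2·x₂], [0, -8·x₂ + 3]].
At the point, J = [[-4.5000, 6.0000], [0.0000, 15.0000]] (det J = -67.5000).
Solving J·Δ = −F gives Δ = (-1.0889, 0.7667).
Then the next iterate is (x₁, x₂)₁ = (0.4111, -0.7333).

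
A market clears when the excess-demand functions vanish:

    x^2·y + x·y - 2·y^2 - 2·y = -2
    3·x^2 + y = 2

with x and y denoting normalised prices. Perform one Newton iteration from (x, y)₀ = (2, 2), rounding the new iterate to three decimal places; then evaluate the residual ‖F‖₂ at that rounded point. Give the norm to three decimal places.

2.937

At (2, 2): F = (2.000, 12.000).
Jacobian J = [[2·x·y + y, x^2 + x - 4·y - 2], [6·x, 1]].
At the point, J = [[10.000, -4.000], [12.000, 1.000]] (det J = 58.000).
Solving J·Δ = −F gives Δ = (-0.862, -1.655).
Then the next iterate is (x, y)₁ = (1.138, 0.345).
Re-evaluating at (1.138, 0.345): F = (1.91135, 2.23013), so ‖F‖₂ = 2.937.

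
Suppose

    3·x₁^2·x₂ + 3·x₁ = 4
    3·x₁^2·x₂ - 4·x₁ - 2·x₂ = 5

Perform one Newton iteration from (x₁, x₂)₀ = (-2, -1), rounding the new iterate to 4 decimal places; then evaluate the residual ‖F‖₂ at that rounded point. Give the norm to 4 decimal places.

6.0972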